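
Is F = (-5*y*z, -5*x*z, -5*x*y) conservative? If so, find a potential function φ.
Yes, F is conservative. φ = -5*x*y*z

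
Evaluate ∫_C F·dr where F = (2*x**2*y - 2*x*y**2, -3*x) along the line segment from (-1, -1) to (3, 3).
-12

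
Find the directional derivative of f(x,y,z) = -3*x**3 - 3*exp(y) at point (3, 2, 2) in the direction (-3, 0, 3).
81*sqrt(2)/2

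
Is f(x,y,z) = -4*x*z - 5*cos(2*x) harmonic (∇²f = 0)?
No, ∇²f = 20*cos(2*x)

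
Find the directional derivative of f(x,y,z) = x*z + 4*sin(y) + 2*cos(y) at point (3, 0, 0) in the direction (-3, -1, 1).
-sqrt(11)/11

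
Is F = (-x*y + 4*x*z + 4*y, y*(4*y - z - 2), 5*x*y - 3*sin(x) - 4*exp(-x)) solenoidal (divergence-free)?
No, ∇·F = 7*y + 3*z - 2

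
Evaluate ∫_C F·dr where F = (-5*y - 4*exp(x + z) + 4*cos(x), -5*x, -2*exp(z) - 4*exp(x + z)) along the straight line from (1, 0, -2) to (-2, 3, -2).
-4*sin(2) - 4*sin(1) - 4*exp(-4) + 4*exp(-1) + 30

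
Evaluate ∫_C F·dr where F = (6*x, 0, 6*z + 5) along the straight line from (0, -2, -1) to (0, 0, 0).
2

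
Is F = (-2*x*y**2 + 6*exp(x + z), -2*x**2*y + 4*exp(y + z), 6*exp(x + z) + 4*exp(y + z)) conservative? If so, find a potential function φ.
Yes, F is conservative. φ = -x**2*y**2 + 6*exp(x + z) + 4*exp(y + z)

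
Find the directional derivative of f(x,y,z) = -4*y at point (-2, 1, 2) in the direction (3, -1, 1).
4*sqrt(11)/11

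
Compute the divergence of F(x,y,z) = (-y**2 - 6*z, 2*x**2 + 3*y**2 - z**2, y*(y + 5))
6*y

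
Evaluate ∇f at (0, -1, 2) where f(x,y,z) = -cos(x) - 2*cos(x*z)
(0, 0, 0)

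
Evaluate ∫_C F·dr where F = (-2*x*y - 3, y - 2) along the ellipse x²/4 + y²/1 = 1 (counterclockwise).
0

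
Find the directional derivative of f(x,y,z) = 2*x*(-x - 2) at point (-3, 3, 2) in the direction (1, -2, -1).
4*sqrt(6)/3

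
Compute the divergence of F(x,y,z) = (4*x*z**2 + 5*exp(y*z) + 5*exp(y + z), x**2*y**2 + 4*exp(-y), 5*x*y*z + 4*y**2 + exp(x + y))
2*x**2*y + 5*x*y + 4*z**2 - 4*exp(-y)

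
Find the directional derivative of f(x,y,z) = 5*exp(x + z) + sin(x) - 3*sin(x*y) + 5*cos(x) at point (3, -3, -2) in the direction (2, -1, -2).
9*cos(9) + 2*cos(3)/3 - 10*sin(3)/3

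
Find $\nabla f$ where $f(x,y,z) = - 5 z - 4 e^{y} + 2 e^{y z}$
(0, 2*z*exp(y*z) - 4*exp(y), 2*y*exp(y*z) - 5)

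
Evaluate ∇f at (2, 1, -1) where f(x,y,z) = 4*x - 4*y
(4, -4, 0)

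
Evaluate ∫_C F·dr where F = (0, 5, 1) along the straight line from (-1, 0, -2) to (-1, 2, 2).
14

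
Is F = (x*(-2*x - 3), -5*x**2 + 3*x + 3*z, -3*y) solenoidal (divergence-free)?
No, ∇·F = -4*x - 3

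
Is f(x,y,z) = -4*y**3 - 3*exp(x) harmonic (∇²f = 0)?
No, ∇²f = -24*y - 3*exp(x)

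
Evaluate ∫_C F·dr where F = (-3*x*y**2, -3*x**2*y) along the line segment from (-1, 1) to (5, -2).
-297/2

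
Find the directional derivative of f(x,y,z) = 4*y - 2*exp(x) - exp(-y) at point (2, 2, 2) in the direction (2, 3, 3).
sqrt(22)*(-4*exp(4) + 3 + 12*exp(2))*exp(-2)/22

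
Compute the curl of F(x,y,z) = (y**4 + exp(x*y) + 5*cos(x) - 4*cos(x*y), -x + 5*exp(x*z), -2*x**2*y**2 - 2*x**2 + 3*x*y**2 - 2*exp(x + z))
(x*(-4*x*y + 6*y - 5*exp(x*z)), 4*x*y**2 + 4*x - 3*y**2 + 2*exp(x + z), -x*exp(x*y) - 4*x*sin(x*y) - 4*y**3 + 5*z*exp(x*z) - 1)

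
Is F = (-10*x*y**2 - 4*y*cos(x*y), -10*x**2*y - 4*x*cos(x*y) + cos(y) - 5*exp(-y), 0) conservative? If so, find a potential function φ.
Yes, F is conservative. φ = -5*x**2*y**2 + sin(y) - 4*sin(x*y) + 5*exp(-y)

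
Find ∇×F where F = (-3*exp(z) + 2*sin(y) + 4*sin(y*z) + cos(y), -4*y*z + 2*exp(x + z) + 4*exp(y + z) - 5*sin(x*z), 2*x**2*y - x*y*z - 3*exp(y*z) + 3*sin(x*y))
(2*x**2 - x*z + 3*x*cos(x*y) + 5*x*cos(x*z) + 4*y - 3*z*exp(y*z) - 2*exp(x + z) - 4*exp(y + z), -4*x*y + y*z - 3*y*cos(x*y) + 4*y*cos(y*z) - 3*exp(z), -5*z*cos(x*z) - 4*z*cos(y*z) + 2*exp(x + z) + sin(y) - 2*cos(y))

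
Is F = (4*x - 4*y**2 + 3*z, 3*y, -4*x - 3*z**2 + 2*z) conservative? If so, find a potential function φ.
No, ∇×F = (0, 7, 8*y) ≠ 0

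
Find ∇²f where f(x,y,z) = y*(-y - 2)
-2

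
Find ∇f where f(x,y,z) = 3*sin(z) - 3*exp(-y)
(0, 3*exp(-y), 3*cos(z))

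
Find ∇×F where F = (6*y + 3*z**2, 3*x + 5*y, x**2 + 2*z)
(0, -2*x + 6*z, -3)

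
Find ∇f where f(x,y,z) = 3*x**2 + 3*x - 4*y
(6*x + 3, -4, 0)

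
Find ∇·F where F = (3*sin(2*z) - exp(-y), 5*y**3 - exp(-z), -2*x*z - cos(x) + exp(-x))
-2*x + 15*y**2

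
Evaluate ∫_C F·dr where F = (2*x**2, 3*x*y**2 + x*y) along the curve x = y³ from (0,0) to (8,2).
5696/15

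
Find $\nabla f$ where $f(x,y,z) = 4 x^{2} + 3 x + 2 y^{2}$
(8*x + 3, 4*y, 0)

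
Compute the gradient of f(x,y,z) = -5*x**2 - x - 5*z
(-10*x - 1, 0, -5)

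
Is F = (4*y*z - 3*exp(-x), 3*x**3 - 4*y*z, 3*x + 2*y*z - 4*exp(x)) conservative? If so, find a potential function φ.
No, ∇×F = (4*y + 2*z, 4*y + 4*exp(x) - 3, 9*x**2 - 4*z) ≠ 0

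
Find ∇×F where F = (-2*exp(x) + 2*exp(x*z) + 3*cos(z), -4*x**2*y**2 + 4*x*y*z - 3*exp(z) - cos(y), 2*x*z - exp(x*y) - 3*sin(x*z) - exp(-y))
(-4*x*y - x*exp(x*y) + 3*exp(z) + exp(-y), 2*x*exp(x*z) + y*exp(x*y) + 3*z*cos(x*z) - 2*z - 3*sin(z), 4*y*(-2*x*y + z))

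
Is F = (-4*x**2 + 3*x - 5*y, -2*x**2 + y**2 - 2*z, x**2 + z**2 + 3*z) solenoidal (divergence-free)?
No, ∇·F = -8*x + 2*y + 2*z + 6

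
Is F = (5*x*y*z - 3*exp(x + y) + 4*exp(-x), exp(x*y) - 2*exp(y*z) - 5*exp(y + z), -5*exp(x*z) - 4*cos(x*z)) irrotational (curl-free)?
No, ∇×F = (2*y*exp(y*z) + 5*exp(y + z), 5*x*y + 5*z*exp(x*z) - 4*z*sin(x*z), -5*x*z + y*exp(x*y) + 3*exp(x + y))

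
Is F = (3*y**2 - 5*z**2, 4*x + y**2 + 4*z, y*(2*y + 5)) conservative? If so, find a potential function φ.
No, ∇×F = (4*y + 1, -10*z, 4 - 6*y) ≠ 0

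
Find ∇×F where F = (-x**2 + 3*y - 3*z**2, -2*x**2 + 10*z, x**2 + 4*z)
(-10, -2*x - 6*z, -4*x - 3)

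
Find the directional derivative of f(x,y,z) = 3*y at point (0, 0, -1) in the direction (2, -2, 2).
-sqrt(3)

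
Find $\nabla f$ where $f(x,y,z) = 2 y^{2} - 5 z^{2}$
(0, 4*y, -10*z)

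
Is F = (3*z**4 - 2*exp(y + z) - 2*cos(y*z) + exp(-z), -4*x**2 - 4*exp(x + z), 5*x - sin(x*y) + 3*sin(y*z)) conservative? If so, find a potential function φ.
No, ∇×F = (-x*cos(x*y) + 3*z*cos(y*z) + 4*exp(x + z), 2*y*sin(y*z) + y*cos(x*y) + 12*z**3 - 2*exp(y + z) - 5 - exp(-z), -8*x - 2*z*sin(y*z) - 4*exp(x + z) + 2*exp(y + z)) ≠ 0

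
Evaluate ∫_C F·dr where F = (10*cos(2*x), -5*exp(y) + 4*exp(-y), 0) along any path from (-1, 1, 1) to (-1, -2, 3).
((5 - 4*E)*exp(3) - 5 + 4*E)*exp(-2)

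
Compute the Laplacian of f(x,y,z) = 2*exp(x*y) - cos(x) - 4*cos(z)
2*x**2*exp(x*y) + 2*y**2*exp(x*y) + cos(x) + 4*cos(z)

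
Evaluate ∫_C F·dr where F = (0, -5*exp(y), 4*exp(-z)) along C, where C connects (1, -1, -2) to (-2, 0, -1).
-4*E - 5 + 5*exp(-1) + 4*exp(2)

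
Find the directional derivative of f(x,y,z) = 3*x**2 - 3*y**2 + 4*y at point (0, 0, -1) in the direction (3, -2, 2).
-8*sqrt(17)/17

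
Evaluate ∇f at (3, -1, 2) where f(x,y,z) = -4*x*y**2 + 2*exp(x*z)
(-4 + 4*exp(6), 24, 6*exp(6))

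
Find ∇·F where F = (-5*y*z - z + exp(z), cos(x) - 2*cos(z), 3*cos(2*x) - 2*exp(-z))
2*exp(-z)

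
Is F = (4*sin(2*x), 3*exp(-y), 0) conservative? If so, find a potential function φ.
Yes, F is conservative. φ = -2*cos(2*x) - 3*exp(-y)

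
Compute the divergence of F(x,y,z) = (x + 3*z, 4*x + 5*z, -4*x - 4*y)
1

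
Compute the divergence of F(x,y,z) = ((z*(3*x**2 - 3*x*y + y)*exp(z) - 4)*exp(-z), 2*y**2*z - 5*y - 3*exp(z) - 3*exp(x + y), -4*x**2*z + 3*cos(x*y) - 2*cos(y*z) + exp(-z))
-4*x**2 + 6*x*z + y*z + 2*y*sin(y*z) - 3*exp(x + y) - 5 - exp(-z)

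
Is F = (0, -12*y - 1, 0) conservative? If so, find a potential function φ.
Yes, F is conservative. φ = y*(-6*y - 1)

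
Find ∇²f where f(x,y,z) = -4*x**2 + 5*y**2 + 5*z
2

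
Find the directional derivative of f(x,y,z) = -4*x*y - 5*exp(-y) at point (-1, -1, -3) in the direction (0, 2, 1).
sqrt(5)*(8/5 + 2*E)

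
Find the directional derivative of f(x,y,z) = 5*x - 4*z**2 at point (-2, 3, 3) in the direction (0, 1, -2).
48*sqrt(5)/5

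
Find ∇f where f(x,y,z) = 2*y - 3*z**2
(0, 2, -6*z)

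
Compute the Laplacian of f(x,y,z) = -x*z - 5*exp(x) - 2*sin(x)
-5*exp(x) + 2*sin(x)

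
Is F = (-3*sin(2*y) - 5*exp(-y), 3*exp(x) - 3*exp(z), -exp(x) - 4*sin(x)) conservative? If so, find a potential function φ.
No, ∇×F = (3*exp(z), exp(x) + 4*cos(x), 3*exp(x) + 6*cos(2*y) - 5*exp(-y)) ≠ 0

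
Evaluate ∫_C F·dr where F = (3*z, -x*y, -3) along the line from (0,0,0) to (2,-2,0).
-8/3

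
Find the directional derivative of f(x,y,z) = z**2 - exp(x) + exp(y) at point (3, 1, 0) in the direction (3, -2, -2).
sqrt(17)*E*(-3*exp(2) - 2)/17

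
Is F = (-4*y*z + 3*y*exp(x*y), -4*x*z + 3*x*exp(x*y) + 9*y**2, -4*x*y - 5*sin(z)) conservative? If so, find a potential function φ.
Yes, F is conservative. φ = -4*x*y*z + 3*y**3 + 3*exp(x*y) + 5*cos(z)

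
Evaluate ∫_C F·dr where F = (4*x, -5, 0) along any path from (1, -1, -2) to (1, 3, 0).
-20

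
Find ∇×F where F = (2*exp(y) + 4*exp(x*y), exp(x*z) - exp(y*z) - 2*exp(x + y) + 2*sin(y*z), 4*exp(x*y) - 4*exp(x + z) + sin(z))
(4*x*exp(x*y) - x*exp(x*z) + y*exp(y*z) - 2*y*cos(y*z), -4*y*exp(x*y) + 4*exp(x + z), -4*x*exp(x*y) + z*exp(x*z) - 2*exp(y) - 2*exp(x + y))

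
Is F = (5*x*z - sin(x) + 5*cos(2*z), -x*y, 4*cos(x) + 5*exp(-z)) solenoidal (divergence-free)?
No, ∇·F = -x + 5*z - cos(x) - 5*exp(-z)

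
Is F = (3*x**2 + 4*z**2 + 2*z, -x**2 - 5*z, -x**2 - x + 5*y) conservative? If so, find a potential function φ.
No, ∇×F = (10, 2*x + 8*z + 3, -2*x) ≠ 0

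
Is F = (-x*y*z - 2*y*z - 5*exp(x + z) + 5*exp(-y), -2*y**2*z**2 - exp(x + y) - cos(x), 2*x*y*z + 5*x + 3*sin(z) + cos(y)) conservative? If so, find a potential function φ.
No, ∇×F = (2*x*z + 4*y**2*z - sin(y), -x*y - 2*y*z - 2*y - 5*exp(x + z) - 5, x*z + 2*z - exp(x + y) + sin(x) + 5*exp(-y)) ≠ 0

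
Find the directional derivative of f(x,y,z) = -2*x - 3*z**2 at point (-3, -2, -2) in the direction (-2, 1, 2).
28/3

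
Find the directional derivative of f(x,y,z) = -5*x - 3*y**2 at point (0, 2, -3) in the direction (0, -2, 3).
24*sqrt(13)/13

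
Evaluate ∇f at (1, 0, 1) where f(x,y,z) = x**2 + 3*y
(2, 3, 0)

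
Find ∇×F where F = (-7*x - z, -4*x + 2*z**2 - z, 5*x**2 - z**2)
(1 - 4*z, -10*x - 1, -4)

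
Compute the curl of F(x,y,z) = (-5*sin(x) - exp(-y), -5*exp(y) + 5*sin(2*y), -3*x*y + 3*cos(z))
(-3*x, 3*y, -exp(-y))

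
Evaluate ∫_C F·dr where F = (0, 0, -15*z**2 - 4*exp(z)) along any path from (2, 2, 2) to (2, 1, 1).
-4*E + 4*exp(2) + 35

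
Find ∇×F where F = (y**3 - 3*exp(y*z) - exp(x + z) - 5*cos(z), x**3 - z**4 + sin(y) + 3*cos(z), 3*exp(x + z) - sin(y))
(4*z**3 + 3*sin(z) - cos(y), -3*y*exp(y*z) - 4*exp(x + z) + 5*sin(z), 3*x**2 - 3*y**2 + 3*z*exp(y*z))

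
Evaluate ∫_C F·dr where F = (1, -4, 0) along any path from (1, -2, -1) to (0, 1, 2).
-13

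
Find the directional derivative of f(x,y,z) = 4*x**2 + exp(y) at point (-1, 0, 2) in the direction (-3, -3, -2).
21*sqrt(22)/22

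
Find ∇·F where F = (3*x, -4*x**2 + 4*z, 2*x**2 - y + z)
4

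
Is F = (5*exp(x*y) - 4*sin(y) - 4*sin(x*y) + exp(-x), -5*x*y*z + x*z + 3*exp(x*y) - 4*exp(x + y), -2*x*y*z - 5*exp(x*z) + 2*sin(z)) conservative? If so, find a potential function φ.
No, ∇×F = (x*(5*y - 2*z - 1), z*(2*y + 5*exp(x*z)), -5*x*exp(x*y) + 4*x*cos(x*y) - 5*y*z + 3*y*exp(x*y) + z - 4*exp(x + y) + 4*cos(y)) ≠ 0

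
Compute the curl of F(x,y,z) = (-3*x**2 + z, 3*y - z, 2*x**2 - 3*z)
(1, 1 - 4*x, 0)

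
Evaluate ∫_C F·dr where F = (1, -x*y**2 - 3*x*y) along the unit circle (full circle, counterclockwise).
-pi/4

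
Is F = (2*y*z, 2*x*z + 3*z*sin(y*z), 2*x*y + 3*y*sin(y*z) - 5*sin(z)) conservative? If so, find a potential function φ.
Yes, F is conservative. φ = 2*x*y*z + 5*cos(z) - 3*cos(y*z)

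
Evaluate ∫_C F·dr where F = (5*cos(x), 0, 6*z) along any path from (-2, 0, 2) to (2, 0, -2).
10*sin(2)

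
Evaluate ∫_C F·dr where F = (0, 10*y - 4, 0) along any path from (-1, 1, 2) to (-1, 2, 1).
11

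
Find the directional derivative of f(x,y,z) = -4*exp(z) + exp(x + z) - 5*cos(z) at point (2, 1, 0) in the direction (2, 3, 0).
2*sqrt(13)*exp(2)/13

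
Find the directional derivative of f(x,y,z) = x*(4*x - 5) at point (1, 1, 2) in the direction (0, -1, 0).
0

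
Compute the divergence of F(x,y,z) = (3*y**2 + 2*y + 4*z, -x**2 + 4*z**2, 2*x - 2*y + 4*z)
4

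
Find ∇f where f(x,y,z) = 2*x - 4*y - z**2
(2, -4, -2*z)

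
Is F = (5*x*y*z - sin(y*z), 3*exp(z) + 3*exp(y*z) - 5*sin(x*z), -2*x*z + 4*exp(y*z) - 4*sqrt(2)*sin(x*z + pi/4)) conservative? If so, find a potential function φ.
No, ∇×F = (5*x*cos(x*z) - 3*y*exp(y*z) + 4*z*exp(y*z) - 3*exp(z), 5*x*y - y*cos(y*z) + 4*sqrt(2)*z*cos(x*z + pi/4) + 2*z, z*(-5*x - 5*cos(x*z) + cos(y*z))) ≠ 0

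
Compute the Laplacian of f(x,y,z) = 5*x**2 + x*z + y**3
6*y + 10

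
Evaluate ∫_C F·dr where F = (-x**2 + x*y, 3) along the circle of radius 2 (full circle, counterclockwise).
0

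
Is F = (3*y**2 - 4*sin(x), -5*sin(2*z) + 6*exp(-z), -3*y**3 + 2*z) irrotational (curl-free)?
No, ∇×F = (-9*y**2 + 10*cos(2*z) + 6*exp(-z), 0, -6*y)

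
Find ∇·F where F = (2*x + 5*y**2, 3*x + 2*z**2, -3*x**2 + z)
3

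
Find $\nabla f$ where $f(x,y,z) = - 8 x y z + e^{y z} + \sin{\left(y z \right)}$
(-8*y*z, z*(-8*x + exp(y*z) + cos(y*z)), y*(-8*x + exp(y*z) + cos(y*z)))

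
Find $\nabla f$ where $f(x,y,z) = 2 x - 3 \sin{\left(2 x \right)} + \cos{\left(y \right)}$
(2 - 6*cos(2*x), -sin(y), 0)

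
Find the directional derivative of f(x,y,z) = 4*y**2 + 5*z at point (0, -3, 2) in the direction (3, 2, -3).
-63*sqrt(22)/22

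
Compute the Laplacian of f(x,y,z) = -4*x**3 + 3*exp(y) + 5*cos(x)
-24*x + 3*exp(y) - 5*cos(x)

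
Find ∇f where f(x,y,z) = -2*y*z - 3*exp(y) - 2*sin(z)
(0, -2*z - 3*exp(y), -2*y - 2*cos(z))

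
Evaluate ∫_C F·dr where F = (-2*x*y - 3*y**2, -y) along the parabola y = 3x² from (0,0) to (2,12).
-1344/5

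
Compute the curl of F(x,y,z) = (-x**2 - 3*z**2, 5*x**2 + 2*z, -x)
(-2, 1 - 6*z, 10*x)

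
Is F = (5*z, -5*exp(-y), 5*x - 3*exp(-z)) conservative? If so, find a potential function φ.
Yes, F is conservative. φ = 5*x*z + 3*exp(-z) + 5*exp(-y)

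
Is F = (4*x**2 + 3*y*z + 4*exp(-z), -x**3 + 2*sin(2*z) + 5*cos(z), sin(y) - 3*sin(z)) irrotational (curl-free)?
No, ∇×F = (5*sin(z) + cos(y) - 4*cos(2*z), 3*y - 4*exp(-z), -3*x**2 - 3*z)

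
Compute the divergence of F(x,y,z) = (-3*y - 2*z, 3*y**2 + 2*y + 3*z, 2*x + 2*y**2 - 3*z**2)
6*y - 6*z + 2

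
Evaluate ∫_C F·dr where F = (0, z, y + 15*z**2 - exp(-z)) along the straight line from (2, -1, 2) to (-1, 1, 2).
4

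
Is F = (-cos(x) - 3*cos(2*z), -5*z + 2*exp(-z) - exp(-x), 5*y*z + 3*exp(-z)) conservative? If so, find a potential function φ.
No, ∇×F = (5*z + 5 + 2*exp(-z), 6*sin(2*z), exp(-x)) ≠ 0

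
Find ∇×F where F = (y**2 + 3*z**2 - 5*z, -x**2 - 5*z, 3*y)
(8, 6*z - 5, -2*x - 2*y)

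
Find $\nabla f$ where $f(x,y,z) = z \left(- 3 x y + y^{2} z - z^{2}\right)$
(-3*y*z, z*(-3*x + 2*y*z), -3*x*y + 2*y**2*z - 3*z**2)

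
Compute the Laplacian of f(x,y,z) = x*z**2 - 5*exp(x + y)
2*x - 10*exp(x + y)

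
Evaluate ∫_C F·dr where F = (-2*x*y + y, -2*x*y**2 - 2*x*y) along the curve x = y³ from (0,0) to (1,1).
-353/420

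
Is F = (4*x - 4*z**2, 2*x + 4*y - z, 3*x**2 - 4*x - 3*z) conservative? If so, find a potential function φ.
No, ∇×F = (1, -6*x - 8*z + 4, 2) ≠ 0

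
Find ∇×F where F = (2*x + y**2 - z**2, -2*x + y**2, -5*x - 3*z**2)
(0, 5 - 2*z, -2*y - 2)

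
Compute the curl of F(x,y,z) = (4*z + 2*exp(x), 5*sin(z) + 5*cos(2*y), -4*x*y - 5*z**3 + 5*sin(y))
(-4*x + 5*cos(y) - 5*cos(z), 4*y + 4, 0)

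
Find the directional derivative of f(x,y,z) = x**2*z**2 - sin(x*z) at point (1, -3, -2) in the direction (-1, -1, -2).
0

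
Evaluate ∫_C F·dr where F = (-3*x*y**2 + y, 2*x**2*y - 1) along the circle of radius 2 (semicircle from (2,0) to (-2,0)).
-2*pi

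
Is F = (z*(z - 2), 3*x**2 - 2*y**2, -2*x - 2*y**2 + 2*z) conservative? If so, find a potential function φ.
No, ∇×F = (-4*y, 2*z, 6*x) ≠ 0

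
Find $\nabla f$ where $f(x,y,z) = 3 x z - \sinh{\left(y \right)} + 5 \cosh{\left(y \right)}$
(3*z, 5*sinh(y) - cosh(y), 3*x)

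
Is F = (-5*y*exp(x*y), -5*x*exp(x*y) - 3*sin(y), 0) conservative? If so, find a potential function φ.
Yes, F is conservative. φ = -5*exp(x*y) + 3*cos(y)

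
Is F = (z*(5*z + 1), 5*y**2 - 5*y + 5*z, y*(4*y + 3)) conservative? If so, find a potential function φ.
No, ∇×F = (8*y - 2, 10*z + 1, 0) ≠ 0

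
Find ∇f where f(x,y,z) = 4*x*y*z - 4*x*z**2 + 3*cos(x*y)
(4*y*z - 3*y*sin(x*y) - 4*z**2, x*(4*z - 3*sin(x*y)), 4*x*(y - 2*z))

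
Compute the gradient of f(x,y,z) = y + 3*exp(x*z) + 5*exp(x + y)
(3*z*exp(x*z) + 5*exp(x + y), 5*exp(x + y) + 1, 3*x*exp(x*z))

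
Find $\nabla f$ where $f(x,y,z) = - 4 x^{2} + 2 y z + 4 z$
(-8*x, 2*z, 2*y + 4)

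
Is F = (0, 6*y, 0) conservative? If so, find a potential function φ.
Yes, F is conservative. φ = 3*y**2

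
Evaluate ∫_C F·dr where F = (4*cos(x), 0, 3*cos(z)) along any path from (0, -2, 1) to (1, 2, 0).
sin(1)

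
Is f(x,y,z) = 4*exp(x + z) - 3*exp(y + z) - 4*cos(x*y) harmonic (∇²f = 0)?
No, ∇²f = 4*x**2*cos(x*y) + 4*y**2*cos(x*y) + 8*exp(x + z) - 6*exp(y + z)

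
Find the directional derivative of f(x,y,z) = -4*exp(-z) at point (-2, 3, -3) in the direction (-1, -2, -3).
-6*sqrt(14)*exp(3)/7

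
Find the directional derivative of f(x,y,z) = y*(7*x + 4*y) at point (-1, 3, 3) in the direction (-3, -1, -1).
-80*sqrt(11)/11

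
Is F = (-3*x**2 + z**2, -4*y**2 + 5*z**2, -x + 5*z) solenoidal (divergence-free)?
No, ∇·F = -6*x - 8*y + 5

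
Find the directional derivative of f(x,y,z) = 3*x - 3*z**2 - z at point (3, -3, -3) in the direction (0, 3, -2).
-34*sqrt(13)/13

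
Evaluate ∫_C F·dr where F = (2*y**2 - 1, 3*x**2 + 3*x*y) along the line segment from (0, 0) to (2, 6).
142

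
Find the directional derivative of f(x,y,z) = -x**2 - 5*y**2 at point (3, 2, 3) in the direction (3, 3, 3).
-26*sqrt(3)/3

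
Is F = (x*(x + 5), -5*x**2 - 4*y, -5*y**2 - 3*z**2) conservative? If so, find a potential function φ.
No, ∇×F = (-10*y, 0, -10*x) ≠ 0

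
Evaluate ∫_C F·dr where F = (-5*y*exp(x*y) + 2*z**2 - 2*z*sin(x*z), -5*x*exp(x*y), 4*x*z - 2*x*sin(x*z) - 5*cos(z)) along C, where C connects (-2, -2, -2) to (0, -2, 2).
-10*sin(2) - 2*cos(4) + 13 + 5*exp(4)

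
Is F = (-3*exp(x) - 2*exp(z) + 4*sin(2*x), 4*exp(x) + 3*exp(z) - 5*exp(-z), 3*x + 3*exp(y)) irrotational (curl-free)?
No, ∇×F = (3*exp(y) - 3*exp(z) - 5*exp(-z), -2*exp(z) - 3, 4*exp(x))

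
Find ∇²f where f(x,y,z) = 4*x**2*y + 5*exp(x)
8*y + 5*exp(x)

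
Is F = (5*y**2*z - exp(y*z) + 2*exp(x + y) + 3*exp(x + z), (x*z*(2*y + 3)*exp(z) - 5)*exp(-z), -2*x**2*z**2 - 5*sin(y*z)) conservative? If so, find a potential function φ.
No, ∇×F = (-2*x*y - 3*x - 5*z*cos(y*z) - 5*exp(-z), 4*x*z**2 + 5*y**2 - y*exp(y*z) + 3*exp(x + z), -8*y*z + z*exp(y*z) + 3*z - 2*exp(x + y)) ≠ 0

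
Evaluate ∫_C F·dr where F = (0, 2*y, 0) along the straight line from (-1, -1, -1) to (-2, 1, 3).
0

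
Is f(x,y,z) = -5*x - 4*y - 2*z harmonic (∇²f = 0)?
Yes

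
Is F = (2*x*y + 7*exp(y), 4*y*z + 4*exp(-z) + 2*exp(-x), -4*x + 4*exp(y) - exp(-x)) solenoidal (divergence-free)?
No, ∇·F = 2*y + 4*z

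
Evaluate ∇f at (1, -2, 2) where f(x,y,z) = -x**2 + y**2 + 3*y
(-2, -1, 0)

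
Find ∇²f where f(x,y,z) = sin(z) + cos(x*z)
-x**2*cos(x*z) - z**2*cos(x*z) - sin(z)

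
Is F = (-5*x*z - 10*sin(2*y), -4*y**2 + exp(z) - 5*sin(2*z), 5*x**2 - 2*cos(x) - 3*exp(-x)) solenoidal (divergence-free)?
No, ∇·F = -8*y - 5*z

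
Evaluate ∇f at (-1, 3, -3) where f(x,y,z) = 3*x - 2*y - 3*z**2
(3, -2, 18)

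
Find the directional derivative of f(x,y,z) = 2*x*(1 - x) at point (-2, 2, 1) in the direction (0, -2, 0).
0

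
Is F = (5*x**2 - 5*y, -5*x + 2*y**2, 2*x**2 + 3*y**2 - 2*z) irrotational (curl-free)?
No, ∇×F = (6*y, -4*x, 0)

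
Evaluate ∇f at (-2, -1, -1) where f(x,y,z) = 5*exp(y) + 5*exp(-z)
(0, 5*exp(-1), -5*E)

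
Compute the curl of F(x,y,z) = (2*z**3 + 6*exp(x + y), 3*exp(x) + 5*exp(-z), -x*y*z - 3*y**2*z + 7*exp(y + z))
(-x*z - 6*y*z + 7*exp(y + z) + 5*exp(-z), z*(y + 6*z), 3*exp(x) - 6*exp(x + y))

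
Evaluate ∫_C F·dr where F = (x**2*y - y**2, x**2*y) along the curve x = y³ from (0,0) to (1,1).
-7/40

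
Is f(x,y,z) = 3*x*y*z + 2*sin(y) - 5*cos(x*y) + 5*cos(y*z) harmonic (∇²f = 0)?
No, ∇²f = 5*x**2*cos(x*y) + 5*y**2*cos(x*y) - 5*y**2*cos(y*z) - 5*z**2*cos(y*z) - 2*sin(y)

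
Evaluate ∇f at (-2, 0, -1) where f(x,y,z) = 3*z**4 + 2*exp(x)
(2*exp(-2), 0, -12)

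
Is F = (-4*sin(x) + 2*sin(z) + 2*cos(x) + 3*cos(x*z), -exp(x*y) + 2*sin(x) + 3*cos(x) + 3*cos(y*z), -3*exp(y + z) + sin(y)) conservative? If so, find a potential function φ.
No, ∇×F = (3*y*sin(y*z) - 3*exp(y + z) + cos(y), -3*x*sin(x*z) + 2*cos(z), -y*exp(x*y) - 3*sin(x) + 2*cos(x)) ≠ 0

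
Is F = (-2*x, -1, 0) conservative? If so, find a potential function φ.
Yes, F is conservative. φ = -x**2 - y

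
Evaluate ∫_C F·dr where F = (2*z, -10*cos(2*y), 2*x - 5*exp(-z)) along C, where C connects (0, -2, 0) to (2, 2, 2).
5*exp(-2) + 3 - 10*sin(4)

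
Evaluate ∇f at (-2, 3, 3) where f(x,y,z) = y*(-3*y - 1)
(0, -19, 0)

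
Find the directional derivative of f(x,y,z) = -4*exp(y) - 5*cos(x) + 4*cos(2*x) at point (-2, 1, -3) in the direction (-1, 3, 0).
sqrt(10)*(-12*E + 5*sin(2) - 8*sin(4))/10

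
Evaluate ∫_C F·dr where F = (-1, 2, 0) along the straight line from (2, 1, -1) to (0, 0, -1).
0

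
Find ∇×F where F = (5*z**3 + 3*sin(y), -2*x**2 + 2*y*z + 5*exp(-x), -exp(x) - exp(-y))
(-2*y + exp(-y), 15*z**2 + exp(x), -4*x - 3*cos(y) - 5*exp(-x))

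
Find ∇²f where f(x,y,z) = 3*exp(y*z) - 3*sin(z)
3*y**2*exp(y*z) + 3*z**2*exp(y*z) + 3*sin(z)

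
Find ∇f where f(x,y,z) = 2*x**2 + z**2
(4*x, 0, 2*z)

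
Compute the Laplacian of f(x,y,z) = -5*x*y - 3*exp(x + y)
-6*exp(x + y)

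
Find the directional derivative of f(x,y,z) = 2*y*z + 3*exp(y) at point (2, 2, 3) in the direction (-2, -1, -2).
-exp(2) - 14/3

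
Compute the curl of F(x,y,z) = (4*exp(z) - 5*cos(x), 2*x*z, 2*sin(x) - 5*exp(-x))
(-2*x, 4*exp(z) - 2*cos(x) - 5*exp(-x), 2*z)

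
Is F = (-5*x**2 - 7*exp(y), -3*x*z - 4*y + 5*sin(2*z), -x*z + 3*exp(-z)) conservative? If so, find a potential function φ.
No, ∇×F = (3*x - 10*cos(2*z), z, -3*z + 7*exp(y)) ≠ 0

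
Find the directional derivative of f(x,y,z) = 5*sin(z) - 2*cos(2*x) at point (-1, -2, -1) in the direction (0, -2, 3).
15*sqrt(13)*cos(1)/13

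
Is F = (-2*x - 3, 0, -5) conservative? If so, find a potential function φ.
Yes, F is conservative. φ = -x**2 - 3*x - 5*z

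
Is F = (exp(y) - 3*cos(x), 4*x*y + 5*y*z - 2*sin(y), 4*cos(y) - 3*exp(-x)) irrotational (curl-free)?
No, ∇×F = (-5*y - 4*sin(y), -3*exp(-x), 4*y - exp(y))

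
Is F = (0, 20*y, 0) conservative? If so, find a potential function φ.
Yes, F is conservative. φ = 10*y**2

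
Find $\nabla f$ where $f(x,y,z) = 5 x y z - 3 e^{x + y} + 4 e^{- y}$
(5*y*z - 3*exp(x + y), 5*x*z - 3*exp(x + y) - 4*exp(-y), 5*x*y)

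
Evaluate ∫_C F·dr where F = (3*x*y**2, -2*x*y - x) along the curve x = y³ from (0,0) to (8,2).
1356/5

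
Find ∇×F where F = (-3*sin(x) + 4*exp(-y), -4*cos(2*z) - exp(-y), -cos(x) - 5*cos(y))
(5*sin(y) - 8*sin(2*z), -sin(x), 4*exp(-y))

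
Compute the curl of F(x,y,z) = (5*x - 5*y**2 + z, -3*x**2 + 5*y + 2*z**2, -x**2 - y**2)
(-2*y - 4*z, 2*x + 1, -6*x + 10*y)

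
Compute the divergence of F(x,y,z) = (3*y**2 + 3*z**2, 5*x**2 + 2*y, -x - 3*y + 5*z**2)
10*z + 2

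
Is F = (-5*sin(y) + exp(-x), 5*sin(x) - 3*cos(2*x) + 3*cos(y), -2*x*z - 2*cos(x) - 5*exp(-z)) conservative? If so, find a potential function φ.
No, ∇×F = (0, 2*z - 2*sin(x), 6*sin(2*x) + 5*cos(x) + 5*cos(y)) ≠ 0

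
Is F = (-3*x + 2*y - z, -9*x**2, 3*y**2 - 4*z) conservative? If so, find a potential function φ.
No, ∇×F = (6*y, -1, -18*x - 2) ≠ 0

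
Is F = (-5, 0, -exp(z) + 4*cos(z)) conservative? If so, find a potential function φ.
Yes, F is conservative. φ = -5*x - exp(z) + 4*sin(z)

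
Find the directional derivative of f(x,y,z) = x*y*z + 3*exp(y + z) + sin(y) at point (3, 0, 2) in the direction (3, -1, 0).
sqrt(10)*(-3*exp(2) - 7)/10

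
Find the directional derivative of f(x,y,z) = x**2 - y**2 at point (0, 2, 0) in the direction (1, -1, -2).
2*sqrt(6)/3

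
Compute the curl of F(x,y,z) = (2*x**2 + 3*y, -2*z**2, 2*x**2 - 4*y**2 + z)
(-8*y + 4*z, -4*x, -3)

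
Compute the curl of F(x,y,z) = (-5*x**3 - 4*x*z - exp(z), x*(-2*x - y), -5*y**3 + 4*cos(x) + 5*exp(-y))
(-15*y**2 - 5*exp(-y), -4*x - exp(z) + 4*sin(x), -4*x - y)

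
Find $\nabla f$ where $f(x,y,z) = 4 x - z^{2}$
(4, 0, -2*z)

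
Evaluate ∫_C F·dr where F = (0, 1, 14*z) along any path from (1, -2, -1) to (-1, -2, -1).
0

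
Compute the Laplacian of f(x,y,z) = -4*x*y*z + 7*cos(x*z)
-7*(x**2 + z**2)*cos(x*z)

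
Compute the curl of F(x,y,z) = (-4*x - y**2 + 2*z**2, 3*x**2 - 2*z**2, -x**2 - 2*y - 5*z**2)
(4*z - 2, 2*x + 4*z, 6*x + 2*y)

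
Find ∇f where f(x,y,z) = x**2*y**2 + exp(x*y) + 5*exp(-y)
(y*(2*x*y + exp(x*y)), 2*x**2*y + x*exp(x*y) - 5*exp(-y), 0)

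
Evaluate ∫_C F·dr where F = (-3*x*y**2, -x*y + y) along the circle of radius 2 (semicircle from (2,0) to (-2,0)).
-16/3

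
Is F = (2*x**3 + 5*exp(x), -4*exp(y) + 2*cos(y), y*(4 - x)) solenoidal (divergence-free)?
No, ∇·F = 6*x**2 + 5*exp(x) - 4*exp(y) - 2*sin(y)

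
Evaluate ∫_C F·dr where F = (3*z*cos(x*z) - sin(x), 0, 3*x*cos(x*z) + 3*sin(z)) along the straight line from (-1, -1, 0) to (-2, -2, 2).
-cos(1) - 2*cos(2) - 3*sin(4) + 3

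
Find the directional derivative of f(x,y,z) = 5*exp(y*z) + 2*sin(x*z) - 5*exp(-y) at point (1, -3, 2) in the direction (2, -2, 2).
sqrt(3)*(-5*exp(9) + 6*exp(6)*cos(2) - 25)*exp(-6)/3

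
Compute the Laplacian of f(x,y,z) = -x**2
-2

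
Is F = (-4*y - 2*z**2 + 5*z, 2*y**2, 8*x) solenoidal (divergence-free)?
No, ∇·F = 4*y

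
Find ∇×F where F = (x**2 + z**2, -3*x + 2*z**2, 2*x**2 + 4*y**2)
(8*y - 4*z, -4*x + 2*z, -3)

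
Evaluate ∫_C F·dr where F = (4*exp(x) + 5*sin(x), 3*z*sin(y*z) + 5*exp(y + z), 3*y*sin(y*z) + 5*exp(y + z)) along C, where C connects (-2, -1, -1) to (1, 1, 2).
-9*exp(-2) - 2*cos(1) + 2*cos(2) + 4*E + 5*exp(3)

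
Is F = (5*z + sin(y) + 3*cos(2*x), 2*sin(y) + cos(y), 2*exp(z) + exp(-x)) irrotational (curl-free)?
No, ∇×F = (0, 5 + exp(-x), -cos(y))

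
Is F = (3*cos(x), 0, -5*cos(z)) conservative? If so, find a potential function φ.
Yes, F is conservative. φ = 3*sin(x) - 5*sin(z)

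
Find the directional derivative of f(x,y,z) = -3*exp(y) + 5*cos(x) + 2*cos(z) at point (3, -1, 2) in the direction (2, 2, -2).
sqrt(3)*(-3 + E*(-5*sin(3) + 2*sin(2)))*exp(-1)/3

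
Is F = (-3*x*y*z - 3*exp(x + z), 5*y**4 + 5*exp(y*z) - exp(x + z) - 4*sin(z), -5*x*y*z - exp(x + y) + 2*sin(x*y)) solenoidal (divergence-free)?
No, ∇·F = -5*x*y + 20*y**3 - 3*y*z + 5*z*exp(y*z) - 3*exp(x + z)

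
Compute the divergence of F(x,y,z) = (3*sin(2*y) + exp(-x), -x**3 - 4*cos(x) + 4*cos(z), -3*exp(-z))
3*exp(-z) - exp(-x)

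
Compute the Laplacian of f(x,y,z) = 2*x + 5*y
0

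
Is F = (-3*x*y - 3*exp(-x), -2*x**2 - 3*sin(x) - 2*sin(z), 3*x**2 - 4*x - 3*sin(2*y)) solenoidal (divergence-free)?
No, ∇·F = -3*y + 3*exp(-x)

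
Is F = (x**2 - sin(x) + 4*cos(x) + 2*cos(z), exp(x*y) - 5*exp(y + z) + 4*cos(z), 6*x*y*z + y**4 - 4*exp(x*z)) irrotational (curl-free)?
No, ∇×F = (6*x*z + 4*y**3 + 5*exp(y + z) + 4*sin(z), -6*y*z + 4*z*exp(x*z) - 2*sin(z), y*exp(x*y))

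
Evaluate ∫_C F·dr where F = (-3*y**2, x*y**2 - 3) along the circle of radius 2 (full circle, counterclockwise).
4*pi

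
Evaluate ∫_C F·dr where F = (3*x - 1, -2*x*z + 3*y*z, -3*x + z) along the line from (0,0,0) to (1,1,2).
1/6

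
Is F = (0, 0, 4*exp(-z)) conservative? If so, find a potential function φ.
Yes, F is conservative. φ = -4*exp(-z)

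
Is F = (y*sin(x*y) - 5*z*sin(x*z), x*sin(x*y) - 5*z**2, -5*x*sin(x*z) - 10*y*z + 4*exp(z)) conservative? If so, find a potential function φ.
Yes, F is conservative. φ = -5*y*z**2 + 4*exp(z) - cos(x*y) + 5*cos(x*z)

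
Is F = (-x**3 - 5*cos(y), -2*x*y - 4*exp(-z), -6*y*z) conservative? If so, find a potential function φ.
No, ∇×F = (-6*z - 4*exp(-z), 0, -2*y - 5*sin(y)) ≠ 0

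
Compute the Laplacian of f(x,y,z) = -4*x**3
-24*x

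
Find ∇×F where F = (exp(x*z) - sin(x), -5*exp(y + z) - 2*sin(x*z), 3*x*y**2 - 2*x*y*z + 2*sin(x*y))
(6*x*y - 2*x*z + 2*x*cos(x*y) + 2*x*cos(x*z) + 5*exp(y + z), x*exp(x*z) - 3*y**2 + 2*y*z - 2*y*cos(x*y), -2*z*cos(x*z))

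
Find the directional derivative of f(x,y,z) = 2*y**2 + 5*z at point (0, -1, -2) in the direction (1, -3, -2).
sqrt(14)/7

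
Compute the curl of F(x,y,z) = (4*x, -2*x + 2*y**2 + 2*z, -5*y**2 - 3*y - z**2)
(-10*y - 5, 0, -2)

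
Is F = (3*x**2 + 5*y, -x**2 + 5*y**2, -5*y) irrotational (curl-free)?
No, ∇×F = (-5, 0, -2*x - 5)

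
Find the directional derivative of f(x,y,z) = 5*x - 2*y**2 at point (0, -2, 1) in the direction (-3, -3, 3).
-13*sqrt(3)/3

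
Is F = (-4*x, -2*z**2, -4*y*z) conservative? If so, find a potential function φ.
Yes, F is conservative. φ = -2*x**2 - 2*y*z**2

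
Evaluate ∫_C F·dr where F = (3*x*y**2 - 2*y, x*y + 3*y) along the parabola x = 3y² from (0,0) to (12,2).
562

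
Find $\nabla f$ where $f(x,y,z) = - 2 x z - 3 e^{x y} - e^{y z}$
(-3*y*exp(x*y) - 2*z, -3*x*exp(x*y) - z*exp(y*z), -2*x - y*exp(y*z))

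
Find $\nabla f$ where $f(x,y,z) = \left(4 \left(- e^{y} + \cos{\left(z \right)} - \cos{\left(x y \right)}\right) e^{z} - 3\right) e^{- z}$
(4*y*sin(x*y), 4*x*sin(x*y) - 4*exp(y), -4*sin(z) + 3*exp(-z))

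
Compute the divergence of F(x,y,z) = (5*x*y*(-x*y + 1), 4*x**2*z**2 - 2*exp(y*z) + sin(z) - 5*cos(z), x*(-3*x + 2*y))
-10*x*y**2 + 5*y - 2*z*exp(y*z)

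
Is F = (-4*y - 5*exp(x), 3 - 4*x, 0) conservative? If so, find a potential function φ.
Yes, F is conservative. φ = -4*x*y + 3*y - 5*exp(x)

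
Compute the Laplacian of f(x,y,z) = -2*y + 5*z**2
10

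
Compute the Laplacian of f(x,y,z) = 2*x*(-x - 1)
-4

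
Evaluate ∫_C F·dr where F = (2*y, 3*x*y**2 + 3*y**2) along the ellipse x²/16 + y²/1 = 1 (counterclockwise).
-5*pi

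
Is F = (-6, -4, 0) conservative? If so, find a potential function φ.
Yes, F is conservative. φ = -6*x - 4*y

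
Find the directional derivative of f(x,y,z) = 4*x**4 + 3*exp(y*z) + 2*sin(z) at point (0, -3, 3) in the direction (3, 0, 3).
sqrt(2)*(exp(9)*cos(3) - 9/2)*exp(-9)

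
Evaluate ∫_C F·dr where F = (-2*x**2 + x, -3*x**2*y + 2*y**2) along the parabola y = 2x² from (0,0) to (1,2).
7/6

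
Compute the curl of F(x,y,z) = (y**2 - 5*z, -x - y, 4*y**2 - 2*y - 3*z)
(8*y - 2, -5, -2*y - 1)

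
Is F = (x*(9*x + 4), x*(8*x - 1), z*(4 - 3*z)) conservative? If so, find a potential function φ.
No, ∇×F = (0, 0, 16*x - 1) ≠ 0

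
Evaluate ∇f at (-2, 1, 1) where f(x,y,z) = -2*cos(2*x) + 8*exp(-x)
(-8*exp(2) - 4*sin(4), 0, 0)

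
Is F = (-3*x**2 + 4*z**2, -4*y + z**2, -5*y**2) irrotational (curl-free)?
No, ∇×F = (-10*y - 2*z, 8*z, 0)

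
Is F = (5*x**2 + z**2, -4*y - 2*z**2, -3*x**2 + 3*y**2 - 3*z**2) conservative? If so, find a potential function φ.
No, ∇×F = (6*y + 4*z, 6*x + 2*z, 0) ≠ 0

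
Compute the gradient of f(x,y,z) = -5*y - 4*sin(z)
(0, -5, -4*cos(z))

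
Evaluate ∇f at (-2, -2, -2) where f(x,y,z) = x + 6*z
(1, 0, 6)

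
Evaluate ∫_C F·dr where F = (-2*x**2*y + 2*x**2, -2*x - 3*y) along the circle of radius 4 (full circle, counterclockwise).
96*pi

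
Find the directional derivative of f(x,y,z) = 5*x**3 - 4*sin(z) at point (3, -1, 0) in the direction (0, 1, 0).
0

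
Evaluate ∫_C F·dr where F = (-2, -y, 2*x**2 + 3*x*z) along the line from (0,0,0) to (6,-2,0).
-14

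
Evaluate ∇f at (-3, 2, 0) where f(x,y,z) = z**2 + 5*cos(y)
(0, -5*sin(2), 0)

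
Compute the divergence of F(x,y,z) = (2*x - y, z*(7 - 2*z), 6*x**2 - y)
2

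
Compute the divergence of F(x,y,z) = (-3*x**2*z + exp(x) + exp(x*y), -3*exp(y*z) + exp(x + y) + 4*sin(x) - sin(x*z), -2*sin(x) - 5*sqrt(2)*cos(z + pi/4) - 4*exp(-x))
-6*x*z + y*exp(x*y) - 3*z*exp(y*z) + exp(x) + exp(x + y) + 5*sqrt(2)*sin(z + pi/4)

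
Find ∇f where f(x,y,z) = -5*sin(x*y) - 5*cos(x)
(-5*y*cos(x*y) + 5*sin(x), -5*x*cos(x*y), 0)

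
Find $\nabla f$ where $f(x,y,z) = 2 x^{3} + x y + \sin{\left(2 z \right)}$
(6*x**2 + y, x, 2*cos(2*z))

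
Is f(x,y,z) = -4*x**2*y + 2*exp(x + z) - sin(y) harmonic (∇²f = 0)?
No, ∇²f = -8*y + 4*exp(x + z) + sin(y)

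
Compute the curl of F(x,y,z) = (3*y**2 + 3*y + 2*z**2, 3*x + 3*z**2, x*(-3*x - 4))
(-6*z, 6*x + 4*z + 4, -6*y)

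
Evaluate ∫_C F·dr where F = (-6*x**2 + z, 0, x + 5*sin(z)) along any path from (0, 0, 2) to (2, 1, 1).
-14 - 5*cos(1) + 5*cos(2)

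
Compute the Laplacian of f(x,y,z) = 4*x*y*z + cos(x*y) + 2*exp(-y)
(-(x**2 + y**2)*exp(y)*cos(x*y) + 2)*exp(-y)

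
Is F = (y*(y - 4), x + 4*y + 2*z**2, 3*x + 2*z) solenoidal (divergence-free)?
No, ∇·F = 6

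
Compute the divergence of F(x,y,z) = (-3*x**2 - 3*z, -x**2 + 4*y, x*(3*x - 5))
4 - 6*x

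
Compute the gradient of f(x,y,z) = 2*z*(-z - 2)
(0, 0, -4*z - 4)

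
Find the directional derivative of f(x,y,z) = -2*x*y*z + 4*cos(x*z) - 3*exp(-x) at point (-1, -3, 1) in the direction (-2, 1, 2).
-22/3 - 2*E - 16*sin(1)/3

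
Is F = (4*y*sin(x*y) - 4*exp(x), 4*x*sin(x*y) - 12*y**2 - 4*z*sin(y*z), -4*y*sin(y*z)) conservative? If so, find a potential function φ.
Yes, F is conservative. φ = -4*y**3 - 4*exp(x) - 4*cos(x*y) + 4*cos(y*z)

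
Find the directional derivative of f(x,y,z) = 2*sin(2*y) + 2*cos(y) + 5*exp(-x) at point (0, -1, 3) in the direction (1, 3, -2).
sqrt(14)*(-5 + 12*cos(2) + 6*sin(1))/14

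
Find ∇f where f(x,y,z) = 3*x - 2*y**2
(3, -4*y, 0)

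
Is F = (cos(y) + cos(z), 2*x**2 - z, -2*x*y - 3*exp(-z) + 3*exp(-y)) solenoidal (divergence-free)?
No, ∇·F = 3*exp(-z)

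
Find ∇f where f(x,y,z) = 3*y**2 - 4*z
(0, 6*y, -4)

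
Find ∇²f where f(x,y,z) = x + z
0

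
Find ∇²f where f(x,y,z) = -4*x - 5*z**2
-10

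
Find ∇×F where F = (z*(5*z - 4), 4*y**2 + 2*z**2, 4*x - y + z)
(-4*z - 1, 10*z - 8, 0)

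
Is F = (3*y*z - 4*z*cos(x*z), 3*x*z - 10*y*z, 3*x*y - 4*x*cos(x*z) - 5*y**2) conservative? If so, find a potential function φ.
Yes, F is conservative. φ = 3*x*y*z - 5*y**2*z - 4*sin(x*z)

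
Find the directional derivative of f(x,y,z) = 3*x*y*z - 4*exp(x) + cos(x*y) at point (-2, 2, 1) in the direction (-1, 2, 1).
sqrt(6)*(-5*exp(2) + 2/3 - exp(2)*sin(4))*exp(-2)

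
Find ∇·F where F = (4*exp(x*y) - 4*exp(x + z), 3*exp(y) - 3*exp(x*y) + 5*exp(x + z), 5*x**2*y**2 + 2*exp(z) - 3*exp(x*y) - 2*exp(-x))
-3*x*exp(x*y) + 4*y*exp(x*y) + 3*exp(y) + 2*exp(z) - 4*exp(x + z)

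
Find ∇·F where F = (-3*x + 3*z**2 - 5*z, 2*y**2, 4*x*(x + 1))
4*y - 3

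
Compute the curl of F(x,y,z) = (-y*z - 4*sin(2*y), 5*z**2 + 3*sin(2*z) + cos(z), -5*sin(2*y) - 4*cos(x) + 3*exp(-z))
(-10*z + sin(z) - 10*cos(2*y) - 6*cos(2*z), -y - 4*sin(x), z + 8*cos(2*y))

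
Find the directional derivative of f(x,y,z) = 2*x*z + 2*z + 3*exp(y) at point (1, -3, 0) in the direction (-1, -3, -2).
sqrt(14)*(-8*exp(3) - 9)*exp(-3)/14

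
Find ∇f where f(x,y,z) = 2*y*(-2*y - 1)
(0, -8*y - 2, 0)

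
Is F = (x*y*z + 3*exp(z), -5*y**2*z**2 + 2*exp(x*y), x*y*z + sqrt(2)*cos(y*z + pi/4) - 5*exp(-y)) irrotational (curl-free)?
No, ∇×F = ((z*(x + 10*y**2 - sqrt(2)*sin(y*z + pi/4))*exp(y) + 5)*exp(-y), x*y - y*z + 3*exp(z), -x*z + 2*y*exp(x*y))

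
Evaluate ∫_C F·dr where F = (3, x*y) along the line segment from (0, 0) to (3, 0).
9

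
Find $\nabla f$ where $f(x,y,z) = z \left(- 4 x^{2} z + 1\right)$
(-8*x*z**2, 0, -8*x**2*z + 1)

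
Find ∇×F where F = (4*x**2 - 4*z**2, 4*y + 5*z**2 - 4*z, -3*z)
(4 - 10*z, -8*z, 0)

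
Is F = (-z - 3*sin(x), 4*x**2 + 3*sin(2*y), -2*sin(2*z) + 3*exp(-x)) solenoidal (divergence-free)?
No, ∇·F = -3*cos(x) + 6*cos(2*y) - 4*cos(2*z)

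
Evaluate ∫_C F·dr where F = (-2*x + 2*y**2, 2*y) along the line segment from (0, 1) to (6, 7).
240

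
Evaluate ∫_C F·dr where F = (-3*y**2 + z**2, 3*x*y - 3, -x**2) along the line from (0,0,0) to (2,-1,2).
3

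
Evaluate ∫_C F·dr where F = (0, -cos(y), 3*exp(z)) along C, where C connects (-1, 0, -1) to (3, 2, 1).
-sin(2) + 6*sinh(1)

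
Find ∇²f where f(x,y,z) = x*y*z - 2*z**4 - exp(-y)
-24*z**2 - exp(-y)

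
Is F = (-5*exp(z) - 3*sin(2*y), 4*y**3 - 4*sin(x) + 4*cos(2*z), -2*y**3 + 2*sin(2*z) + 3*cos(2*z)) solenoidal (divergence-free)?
No, ∇·F = 12*y**2 - 6*sin(2*z) + 4*cos(2*z)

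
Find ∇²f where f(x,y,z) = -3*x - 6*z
0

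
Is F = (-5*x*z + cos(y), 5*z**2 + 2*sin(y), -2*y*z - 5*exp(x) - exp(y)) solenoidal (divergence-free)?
No, ∇·F = -2*y - 5*z + 2*cos(y)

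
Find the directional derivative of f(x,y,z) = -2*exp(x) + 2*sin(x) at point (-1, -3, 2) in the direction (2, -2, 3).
4*sqrt(17)*(-1 + E*cos(1))*exp(-1)/17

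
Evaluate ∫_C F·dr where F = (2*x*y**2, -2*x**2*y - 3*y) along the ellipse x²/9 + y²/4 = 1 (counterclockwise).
0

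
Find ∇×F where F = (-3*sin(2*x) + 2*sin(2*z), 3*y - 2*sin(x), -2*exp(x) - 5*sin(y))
(-5*cos(y), 2*exp(x) + 4*cos(2*z), -2*cos(x))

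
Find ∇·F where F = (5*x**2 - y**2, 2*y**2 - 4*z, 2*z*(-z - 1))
10*x + 4*y - 4*z - 2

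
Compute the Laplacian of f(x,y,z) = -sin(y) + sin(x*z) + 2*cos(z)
-x**2*sin(x*z) - z**2*sin(x*z) + sin(y) - 2*cos(z)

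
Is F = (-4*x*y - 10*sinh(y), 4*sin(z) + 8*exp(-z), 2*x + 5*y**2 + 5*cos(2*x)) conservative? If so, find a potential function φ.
No, ∇×F = (10*y - 4*cos(z) + 8*exp(-z), 10*sin(2*x) - 2, 4*x + 10*cosh(y)) ≠ 0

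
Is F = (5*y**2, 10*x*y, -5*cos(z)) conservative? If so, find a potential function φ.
Yes, F is conservative. φ = 5*x*y**2 - 5*sin(z)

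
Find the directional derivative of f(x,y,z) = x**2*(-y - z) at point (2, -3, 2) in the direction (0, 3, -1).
-4*sqrt(10)/5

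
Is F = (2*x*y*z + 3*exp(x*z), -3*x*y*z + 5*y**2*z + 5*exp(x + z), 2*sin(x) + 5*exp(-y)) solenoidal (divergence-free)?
No, ∇·F = 3*z*(-x + 4*y + exp(x*z))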